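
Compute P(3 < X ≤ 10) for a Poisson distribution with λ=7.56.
0.800183

We have X ~ Poisson(λ=7.56).

To find P(3 < X ≤ 10), we use:
P(3 < X ≤ 10) = P(X ≤ 10) - P(X ≤ 3)
                 = F(10) - F(3)
                 = 0.857037 - 0.056854
                 = 0.800183

So there's approximately a 80.0% chance that X falls in this range.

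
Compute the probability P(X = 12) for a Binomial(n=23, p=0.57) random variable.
0.147793

We have X ~ Binomial(n=23, p=0.57).

For a Binomial distribution, the PMF gives us the probability of each outcome.

Using the PMF formula:
P(X = 12) = 0.147793

Rounded to 4 decimal places: 0.1478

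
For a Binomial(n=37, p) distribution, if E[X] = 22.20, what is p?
p = 0.6

For a Binomial(n, p) distribution:
E[X] = n × p

Given n = 37 and E[X] = 22.20:
22.20 = 37 × p
p = 22.20 / 37 = 0.6

Verification: Binomial(37, 0.6) has E[X] = 22.20 ✓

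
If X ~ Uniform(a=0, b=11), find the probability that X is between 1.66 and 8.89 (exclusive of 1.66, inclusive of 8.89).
0.657273

We have X ~ Uniform(a=0, b=11).

To find P(1.66 < X ≤ 8.89), we use:
P(1.66 < X ≤ 8.89) = P(X ≤ 8.89) - P(X ≤ 1.66)
                 = F(8.89) - F(1.66)
                 = 0.808182 - 0.150909
                 = 0.657273

So there's approximately a 65.7% chance that X falls in this range.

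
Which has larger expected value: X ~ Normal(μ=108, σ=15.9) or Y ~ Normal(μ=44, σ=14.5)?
X has larger mean (108.0000 > 44.0000)

Compute the expected value for each distribution:

X ~ Normal(μ=108, σ=15.9):
E[X] = 108.0000

Y ~ Normal(μ=44, σ=14.5):
E[Y] = 44.0000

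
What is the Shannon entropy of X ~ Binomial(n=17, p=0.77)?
1.9592 nats

We have X ~ Binomial(n=17, p=0.77).

The Shannon entropy measures the uncertainty or information content of the distribution.

For a Binomial distribution with n=17, p=0.77:
H(X) = 1.9592 nats

(In bits, this would be 2.8265 bits.)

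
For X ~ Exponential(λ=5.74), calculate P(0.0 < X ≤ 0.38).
0.887094

We have X ~ Exponential(λ=5.74).

To find P(0.0 < X ≤ 0.38), we use:
P(0.0 < X ≤ 0.38) = P(X ≤ 0.38) - P(X ≤ 0.0)
                 = F(0.38) - F(0.0)
                 = 0.887094 - 0.000000
                 = 0.887094

So there's approximately a 88.7% chance that X falls in this range.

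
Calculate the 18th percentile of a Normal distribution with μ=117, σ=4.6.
112.7893

We have X ~ Normal(μ=117, σ=4.6).

We want to find x such that P(X ≤ x) = 0.18.

This is the 18th percentile, which means 18% of values fall below this point.

Using the inverse CDF (quantile function):
x = F⁻¹(0.18) = 112.7893

Verification: P(X ≤ 112.7893) = 0.18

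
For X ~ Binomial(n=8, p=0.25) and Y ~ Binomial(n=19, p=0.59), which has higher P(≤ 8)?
X has higher probability (P(X ≤ 8) = 1.0000 > P(Y ≤ 8) = 0.1040)

Compute P(≤ 8) for each distribution:

X ~ Binomial(n=8, p=0.25):
P(X ≤ 8) = 1.0000

Y ~ Binomial(n=19, p=0.59):
P(Y ≤ 8) = 0.1040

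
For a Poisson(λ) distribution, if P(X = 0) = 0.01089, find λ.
λ = 4.5199

For a Poisson(λ) distribution, the PMF at 0 is:
P(X = 0) = λ^0 e^(-λ) / 0! = e^(-λ)

Given P(X = 0) = 0.01089:
e^(-λ) = 0.01089
-λ = ln(0.01089)
λ = -ln(0.01089) = 4.5199

Verification: e^(-4.5199) = 0.01089 ✓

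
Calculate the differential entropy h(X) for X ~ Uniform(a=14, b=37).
3.1355 nats

We have X ~ Uniform(a=14, b=37).

The differential entropy measures the uncertainty or information content of the distribution.

For a Uniform distribution with a=14, b=37:
h(X) = 3.1355 nats

(In bits, this would be 4.5236 bits.)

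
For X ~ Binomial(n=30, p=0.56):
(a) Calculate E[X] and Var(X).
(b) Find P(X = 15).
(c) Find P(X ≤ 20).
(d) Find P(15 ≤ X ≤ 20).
(a) E[X] = 16.8000, Var(X) = 7.3920
(b) P(X = 15) = 0.116217
(c) P(X ≤ 20) = 0.914776
(d) P(15 ≤ X ≤ 20) = 0.716388

We have X ~ Binomial(n=30, p=0.56).

(a) Moments:
E[X] = 16.8000
Var(X) = 7.3920
σ = √Var(X) = 2.7188

(b) Point probability using PMF:
P(X = 15) = 0.116217

(c) Cumulative probability using CDF:
P(X ≤ 20) = F(20) = 0.914776

(d) Range probability:
P(15 ≤ X ≤ 20) = P(X ≤ 20) - P(X ≤ 14)
                   = F(20) - F(14)
                   = 0.914776 - 0.198387
                   = 0.716388

This means approximately 71.6% of outcomes fall in the interval [15, 20].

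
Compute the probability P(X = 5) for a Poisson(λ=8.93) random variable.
0.062636

We have X ~ Poisson(λ=8.93).

For a Poisson distribution, the PMF gives us the probability of each outcome.

Using the PMF formula:
P(X = 5) = 0.062636

Rounded to 4 decimal places: 0.0626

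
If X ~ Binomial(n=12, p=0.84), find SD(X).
1.2700

We have X ~ Binomial(n=12, p=0.84).

For a Binomial distribution with n=12, p=0.84:
σ = √Var(X) = 1.2700

The standard deviation is the square root of the variance.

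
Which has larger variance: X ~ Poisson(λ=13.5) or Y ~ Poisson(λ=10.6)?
X has larger variance (13.5000 > 10.6000)

Compute the variance for each distribution:

X ~ Poisson(λ=13.5):
Var(X) = 13.5000

Y ~ Poisson(λ=10.6):
Var(Y) = 10.6000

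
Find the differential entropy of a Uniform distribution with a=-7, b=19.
3.2581 nats

We have X ~ Uniform(a=-7, b=19).

The differential entropy measures the uncertainty or information content of the distribution.

For a Uniform distribution with a=-7, b=19:
h(X) = 3.2581 nats

(In bits, this would be 4.7004 bits.)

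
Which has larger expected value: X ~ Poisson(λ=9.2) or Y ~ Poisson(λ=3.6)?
X has larger mean (9.2000 > 3.6000)

Compute the expected value for each distribution:

X ~ Poisson(λ=9.2):
E[X] = 9.2000

Y ~ Poisson(λ=3.6):
E[Y] = 3.6000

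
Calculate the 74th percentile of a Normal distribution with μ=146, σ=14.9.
155.5858

We have X ~ Normal(μ=146, σ=14.9).

We want to find x such that P(X ≤ x) = 0.74.

This is the 74th percentile, which means 74% of values fall below this point.

Using the inverse CDF (quantile function):
x = F⁻¹(0.74) = 155.5858

Verification: P(X ≤ 155.5858) = 0.74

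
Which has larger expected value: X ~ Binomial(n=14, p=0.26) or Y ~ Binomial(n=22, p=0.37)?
Y has larger mean (8.1400 > 3.6400)

Compute the expected value for each distribution:

X ~ Binomial(n=14, p=0.26):
E[X] = 3.6400

Y ~ Binomial(n=22, p=0.37):
E[Y] = 8.1400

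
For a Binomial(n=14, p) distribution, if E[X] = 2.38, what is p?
p = 0.17

For a Binomial(n, p) distribution:
E[X] = n × p

Given n = 14 and E[X] = 2.38:
2.38 = 14 × p
p = 2.38 / 14 = 0.17

Verification: Binomial(14, 0.17) has E[X] = 2.38 ✓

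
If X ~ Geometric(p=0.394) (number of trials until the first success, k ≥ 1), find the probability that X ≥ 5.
0.134862

We have X ~ Geometric(p=0.394) (number of trials until the first success, k ≥ 1).

For discrete distributions, P(X ≥ 5) = 1 - P(X ≤ 4).

P(X ≤ 4) = 0.865138
P(X ≥ 5) = 1 - 0.865138 = 0.134862

So there's approximately a 13.5% chance that X is at least 5.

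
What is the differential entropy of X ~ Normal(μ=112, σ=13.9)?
4.0508 nats

We have X ~ Normal(μ=112, σ=13.9).

The differential entropy measures the uncertainty or information content of the distribution.

For a Normal distribution with μ=112, σ=13.9:
h(X) = 4.0508 nats

(In bits, this would be 5.8441 bits.)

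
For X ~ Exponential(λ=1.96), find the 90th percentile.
1.1748

We have X ~ Exponential(λ=1.96).

We want to find x such that P(X ≤ x) = 0.9.

This is the 90th percentile, which means 90% of values fall below this point.

Using the inverse CDF (quantile function):
x = F⁻¹(0.9) = 1.1748

Verification: P(X ≤ 1.1748) = 0.9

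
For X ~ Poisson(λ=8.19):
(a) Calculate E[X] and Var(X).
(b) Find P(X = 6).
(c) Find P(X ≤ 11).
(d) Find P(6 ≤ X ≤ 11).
(a) E[X] = 8.1900, Var(X) = 8.1900
(b) P(X = 6) = 0.116278
(c) P(X ≤ 11) = 0.873874
(d) P(6 ≤ X ≤ 11) = 0.699430

We have X ~ Poisson(λ=8.19).

(a) Moments:
E[X] = 8.1900
Var(X) = 8.1900
σ = √Var(X) = 2.8618

(b) Point probability using PMF:
P(X = 6) = 0.116278

(c) Cumulative probability using CDF:
P(X ≤ 11) = F(11) = 0.873874

(d) Range probability:
P(6 ≤ X ≤ 11) = P(X ≤ 11) - P(X ≤ 5)
                   = F(11) - F(5)
                   = 0.873874 - 0.174445
                   = 0.699430

This means approximately 69.9% of outcomes fall in the interval [6, 11].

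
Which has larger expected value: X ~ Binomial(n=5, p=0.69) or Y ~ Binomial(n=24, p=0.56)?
Y has larger mean (13.4400 > 3.4500)

Compute the expected value for each distribution:

X ~ Binomial(n=5, p=0.69):
E[X] = 3.4500

Y ~ Binomial(n=24, p=0.56):
E[Y] = 13.4400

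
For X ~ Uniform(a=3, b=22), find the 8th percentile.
4.5200

We have X ~ Uniform(a=3, b=22).

We want to find x such that P(X ≤ x) = 0.08.

This is the 8th percentile, which means 8% of values fall below this point.

Using the inverse CDF (quantile function):
x = F⁻¹(0.08) = 4.5200

Verification: P(X ≤ 4.5200) = 0.08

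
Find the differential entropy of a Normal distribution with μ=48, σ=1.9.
2.0608 nats

We have X ~ Normal(μ=48, σ=1.9).

The differential entropy measures the uncertainty or information content of the distribution.

For a Normal distribution with μ=48, σ=1.9:
h(X) = 2.0608 nats

(In bits, this would be 2.9731 bits.)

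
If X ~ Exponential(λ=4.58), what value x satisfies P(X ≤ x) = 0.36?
0.0974

We have X ~ Exponential(λ=4.58).

We want to find x such that P(X ≤ x) = 0.36.

This is the 36th percentile, which means 36% of values fall below this point.

Using the inverse CDF (quantile function):
x = F⁻¹(0.36) = 0.0974

Verification: P(X ≤ 0.0974) = 0.36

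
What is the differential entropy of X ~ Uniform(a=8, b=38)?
3.4012 nats

We have X ~ Uniform(a=8, b=38).

The differential entropy measures the uncertainty or information content of the distribution.

For a Uniform distribution with a=8, b=38:
h(X) = 3.4012 nats

(In bits, this would be 4.9069 bits.)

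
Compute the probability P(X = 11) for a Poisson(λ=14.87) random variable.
0.068597

We have X ~ Poisson(λ=14.87).

For a Poisson distribution, the PMF gives us the probability of each outcome.

Using the PMF formula:
P(X = 11) = 0.068597

Rounded to 4 decimal places: 0.0686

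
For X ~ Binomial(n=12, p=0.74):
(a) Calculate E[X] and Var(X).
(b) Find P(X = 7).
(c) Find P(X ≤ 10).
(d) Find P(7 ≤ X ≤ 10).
(a) E[X] = 8.8800, Var(X) = 2.3088
(b) P(X = 7) = 0.114344
(c) P(X ≤ 10) = 0.859351
(d) P(7 ≤ X ≤ 10) = 0.794727

We have X ~ Binomial(n=12, p=0.74).

(a) Moments:
E[X] = 8.8800
Var(X) = 2.3088
σ = √Var(X) = 1.5195

(b) Point probability using PMF:
P(X = 7) = 0.114344

(c) Cumulative probability using CDF:
P(X ≤ 10) = F(10) = 0.859351

(d) Range probability:
P(7 ≤ X ≤ 10) = P(X ≤ 10) - P(X ≤ 6)
                   = F(10) - F(6)
                   = 0.859351 - 0.064624
                   = 0.794727

This means approximately 79.5% of outcomes fall in the interval [7, 10].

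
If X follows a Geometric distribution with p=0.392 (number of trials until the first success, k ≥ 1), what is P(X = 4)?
0.088104

We have X ~ Geometric(p=0.392) (number of trials until the first success, k ≥ 1).

For a Geometric distribution, the PMF gives us the probability of each outcome.

Using the PMF formula:
P(X = 4) = 0.088104

Rounded to 4 decimal places: 0.0881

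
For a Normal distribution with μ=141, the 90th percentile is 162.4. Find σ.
σ = 16.6985

For X ~ Normal(μ, σ), the p-th percentile satisfies x = μ + z_p × σ,
where z_p = Φ⁻¹(p) is the standard normal quantile.

Step 1: z_{0.9} = Φ⁻¹(0.9) = 1.2816

Step 2: Solve for σ:
162.4 = 141 + 1.2816 × σ
σ = (162.4 - 141) / 1.2816
σ = 21.40 / 1.2816
σ = 16.6985

Verification: μ + z × σ = 141 + 1.2816 × 16.6985 = 162.40 ✓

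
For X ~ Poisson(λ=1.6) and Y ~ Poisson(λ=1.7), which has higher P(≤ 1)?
X has higher probability (P(X ≤ 1) = 0.5249 > P(Y ≤ 1) = 0.4932)

Compute P(≤ 1) for each distribution:

X ~ Poisson(λ=1.6):
P(X ≤ 1) = 0.5249

Y ~ Poisson(λ=1.7):
P(Y ≤ 1) = 0.4932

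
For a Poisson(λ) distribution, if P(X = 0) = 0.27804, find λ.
λ = 1.2800

For a Poisson(λ) distribution, the PMF at 0 is:
P(X = 0) = λ^0 e^(-λ) / 0! = e^(-λ)

Given P(X = 0) = 0.27804:
e^(-λ) = 0.27804
-λ = ln(0.27804)
λ = -ln(0.27804) = 1.2800

Verification: e^(-1.2800) = 0.27804 ✓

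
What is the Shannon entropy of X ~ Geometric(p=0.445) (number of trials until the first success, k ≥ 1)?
1.5440 nats

We have X ~ Geometric(p=0.445) (number of trials until the first success, k ≥ 1).

The Shannon entropy measures the uncertainty or information content of the distribution.

For a Geometric distribution with p=0.445 (number of trials until the first success, k ≥ 1):
H(X) = 1.5440 nats

(In bits, this would be 2.2275 bits.)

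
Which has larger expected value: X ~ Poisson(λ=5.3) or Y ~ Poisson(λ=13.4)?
Y has larger mean (13.4000 > 5.3000)

Compute the expected value for each distribution:

X ~ Poisson(λ=5.3):
E[X] = 5.3000

Y ~ Poisson(λ=13.4):
E[Y] = 13.4000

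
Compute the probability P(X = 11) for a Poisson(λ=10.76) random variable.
0.119061

We have X ~ Poisson(λ=10.76).

For a Poisson distribution, the PMF gives us the probability of each outcome.

Using the PMF formula:
P(X = 11) = 0.119061

Rounded to 4 decimal places: 0.1191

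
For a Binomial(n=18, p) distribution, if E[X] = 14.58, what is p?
p = 0.81

For a Binomial(n, p) distribution:
E[X] = n × p

Given n = 18 and E[X] = 14.58:
14.58 = 18 × p
p = 14.58 / 18 = 0.81

Verification: Binomial(18, 0.81) has E[X] = 14.58 ✓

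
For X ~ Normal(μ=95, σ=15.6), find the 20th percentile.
81.8707

We have X ~ Normal(μ=95, σ=15.6).

We want to find x such that P(X ≤ x) = 0.2.

This is the 20th percentile, which means 20% of values fall below this point.

Using the inverse CDF (quantile function):
x = F⁻¹(0.2) = 81.8707

Verification: P(X ≤ 81.8707) = 0.2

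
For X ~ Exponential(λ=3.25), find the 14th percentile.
0.0464

We have X ~ Exponential(λ=3.25).

We want to find x such that P(X ≤ x) = 0.14.

This is the 14th percentile, which means 14% of values fall below this point.

Using the inverse CDF (quantile function):
x = F⁻¹(0.14) = 0.0464

Verification: P(X ≤ 0.0464) = 0.14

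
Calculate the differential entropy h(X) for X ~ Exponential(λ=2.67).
0.0179 nats

We have X ~ Exponential(λ=2.67).

The differential entropy measures the uncertainty or information content of the distribution.

For an Exponential distribution with λ=2.67:
h(X) = 0.0179 nats

(In bits, this would be 0.0259 bits.)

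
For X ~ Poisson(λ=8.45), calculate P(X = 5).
0.076792

We have X ~ Poisson(λ=8.45).

For a Poisson distribution, the PMF gives us the probability of each outcome.

Using the PMF formula:
P(X = 5) = 0.076792

Rounded to 4 decimal places: 0.0768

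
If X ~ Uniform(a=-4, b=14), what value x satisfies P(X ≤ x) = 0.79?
10.2200

We have X ~ Uniform(a=-4, b=14).

We want to find x such that P(X ≤ x) = 0.79.

This is the 79th percentile, which means 79% of values fall below this point.

Using the inverse CDF (quantile function):
x = F⁻¹(0.79) = 10.2200

Verification: P(X ≤ 10.2200) = 0.79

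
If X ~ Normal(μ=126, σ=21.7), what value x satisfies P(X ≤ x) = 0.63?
133.2012

We have X ~ Normal(μ=126, σ=21.7).

We want to find x such that P(X ≤ x) = 0.63.

This is the 63rd percentile, which means 63% of values fall below this point.

Using the inverse CDF (quantile function):
x = F⁻¹(0.63) = 133.2012

Verification: P(X ≤ 133.2012) = 0.63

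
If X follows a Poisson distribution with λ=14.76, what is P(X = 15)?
0.102237

We have X ~ Poisson(λ=14.76).

For a Poisson distribution, the PMF gives us the probability of each outcome.

Using the PMF formula:
P(X = 15) = 0.102237

Rounded to 4 decimal places: 0.1022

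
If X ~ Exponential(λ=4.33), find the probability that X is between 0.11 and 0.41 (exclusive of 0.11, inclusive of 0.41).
0.451645

We have X ~ Exponential(λ=4.33).

To find P(0.11 < X ≤ 0.41), we use:
P(0.11 < X ≤ 0.41) = P(X ≤ 0.41) - P(X ≤ 0.11)
                 = F(0.41) - F(0.11)
                 = 0.830567 - 0.378923
                 = 0.451645

So there's approximately a 45.2% chance that X falls in this range.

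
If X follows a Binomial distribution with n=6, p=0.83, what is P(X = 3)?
0.056184

We have X ~ Binomial(n=6, p=0.83).

For a Binomial distribution, the PMF gives us the probability of each outcome.

Using the PMF formula:
P(X = 3) = 0.056184

Rounded to 4 decimal places: 0.0562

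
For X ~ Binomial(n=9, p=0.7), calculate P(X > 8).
0.040354

We have X ~ Binomial(n=9, p=0.7).

P(X > 8) = 1 - P(X ≤ 8)
                = 1 - F(8)
                = 1 - 0.959646
                = 0.040354

So there's approximately a 4.0% chance that X exceeds 8.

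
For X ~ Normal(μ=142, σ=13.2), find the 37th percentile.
137.6195

We have X ~ Normal(μ=142, σ=13.2).

We want to find x such that P(X ≤ x) = 0.37.

This is the 37th percentile, which means 37% of values fall below this point.

Using the inverse CDF (quantile function):
x = F⁻¹(0.37) = 137.6195

Verification: P(X ≤ 137.6195) = 0.37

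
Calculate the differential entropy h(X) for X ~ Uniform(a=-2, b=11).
2.5649 nats

We have X ~ Uniform(a=-2, b=11).

The differential entropy measures the uncertainty or information content of the distribution.

For a Uniform distribution with a=-2, b=11:
h(X) = 2.5649 nats

(In bits, this would be 3.7004 bits.)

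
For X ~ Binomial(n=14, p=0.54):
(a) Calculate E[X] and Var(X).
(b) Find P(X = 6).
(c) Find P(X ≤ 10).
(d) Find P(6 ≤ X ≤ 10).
(a) E[X] = 7.5600, Var(X) = 3.4776
(b) P(X = 6) = 0.149273
(c) P(X ≤ 10) = 0.945507
(d) P(6 ≤ X ≤ 10) = 0.810731

We have X ~ Binomial(n=14, p=0.54).

(a) Moments:
E[X] = 7.5600
Var(X) = 3.4776
σ = √Var(X) = 1.8648

(b) Point probability using PMF:
P(X = 6) = 0.149273

(c) Cumulative probability using CDF:
P(X ≤ 10) = F(10) = 0.945507

(d) Range probability:
P(6 ≤ X ≤ 10) = P(X ≤ 10) - P(X ≤ 5)
                   = F(10) - F(5)
                   = 0.945507 - 0.134776
                   = 0.810731

This means approximately 81.1% of outcomes fall in the interval [6, 10].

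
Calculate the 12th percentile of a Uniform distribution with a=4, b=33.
7.4800

We have X ~ Uniform(a=4, b=33).

We want to find x such that P(X ≤ x) = 0.12.

This is the 12th percentile, which means 12% of values fall below this point.

Using the inverse CDF (quantile function):
x = F⁻¹(0.12) = 7.4800

Verification: P(X ≤ 7.4800) = 0.12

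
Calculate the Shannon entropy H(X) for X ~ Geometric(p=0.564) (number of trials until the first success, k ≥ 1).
1.2144 nats

We have X ~ Geometric(p=0.564) (number of trials until the first success, k ≥ 1).

The Shannon entropy measures the uncertainty or information content of the distribution.

For a Geometric distribution with p=0.564 (number of trials until the first success, k ≥ 1):
H(X) = 1.2144 nats

(In bits, this would be 1.7520 bits.)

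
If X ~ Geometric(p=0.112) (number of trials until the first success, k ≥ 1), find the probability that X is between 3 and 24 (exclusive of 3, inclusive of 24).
0.642429

We have X ~ Geometric(p=0.112) (number of trials until the first success, k ≥ 1).

To find P(3 < X ≤ 24), we use:
P(3 < X ≤ 24) = P(X ≤ 24) - P(X ≤ 3)
                 = F(24) - F(3)
                 = 0.942202 - 0.299773
                 = 0.642429

So there's approximately a 64.2% chance that X falls in this range.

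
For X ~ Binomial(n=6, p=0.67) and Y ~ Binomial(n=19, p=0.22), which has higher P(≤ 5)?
X has higher probability (P(X ≤ 5) = 0.9095 > P(Y ≤ 5) = 0.7749)

Compute P(≤ 5) for each distribution:

X ~ Binomial(n=6, p=0.67):
P(X ≤ 5) = 0.9095

Y ~ Binomial(n=19, p=0.22):
P(Y ≤ 5) = 0.7749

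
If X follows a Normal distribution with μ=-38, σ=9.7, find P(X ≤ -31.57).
0.746298

We have X ~ Normal(μ=-38, σ=9.7).

The CDF gives us P(X ≤ k).

Using the CDF:
P(X ≤ -31.57) = 0.746298

This means there's approximately a 74.6% chance that X is at most -31.57.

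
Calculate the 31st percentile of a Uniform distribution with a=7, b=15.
9.4800

We have X ~ Uniform(a=7, b=15).

We want to find x such that P(X ≤ x) = 0.31.

This is the 31st percentile, which means 31% of values fall below this point.

Using the inverse CDF (quantile function):
x = F⁻¹(0.31) = 9.4800

Verification: P(X ≤ 9.4800) = 0.31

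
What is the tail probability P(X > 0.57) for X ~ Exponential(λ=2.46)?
0.246055

We have X ~ Exponential(λ=2.46).

P(X > 0.57) = 1 - P(X ≤ 0.57)
                = 1 - F(0.57)
                = 1 - 0.753945
                = 0.246055

So there's approximately a 24.6% chance that X exceeds 0.57.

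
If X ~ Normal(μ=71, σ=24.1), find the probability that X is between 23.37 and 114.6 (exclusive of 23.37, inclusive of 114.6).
0.940727

We have X ~ Normal(μ=71, σ=24.1).

To find P(23.37 < X ≤ 114.6), we use:
P(23.37 < X ≤ 114.6) = P(X ≤ 114.6) - P(X ≤ 23.37)
                 = F(114.6) - F(23.37)
                 = 0.964784 - 0.024058
                 = 0.940727

So there's approximately a 94.1% chance that X falls in this range.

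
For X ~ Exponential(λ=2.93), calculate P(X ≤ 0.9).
0.928424

We have X ~ Exponential(λ=2.93).

The CDF gives us P(X ≤ k).

Using the CDF:
P(X ≤ 0.9) = 0.928424

This means there's approximately a 92.8% chance that X is at most 0.9.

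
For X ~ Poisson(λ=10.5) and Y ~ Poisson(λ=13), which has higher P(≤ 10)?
X has higher probability (P(X ≤ 10) = 0.5207 > P(Y ≤ 10) = 0.2517)

Compute P(≤ 10) for each distribution:

X ~ Poisson(λ=10.5):
P(X ≤ 10) = 0.5207

Y ~ Poisson(λ=13):
P(Y ≤ 10) = 0.2517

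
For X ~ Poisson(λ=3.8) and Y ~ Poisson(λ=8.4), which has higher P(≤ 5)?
X has higher probability (P(X ≤ 5) = 0.8156 > P(Y ≤ 5) = 0.1573)

Compute P(≤ 5) for each distribution:

X ~ Poisson(λ=3.8):
P(X ≤ 5) = 0.8156

Y ~ Poisson(λ=8.4):
P(Y ≤ 5) = 0.1573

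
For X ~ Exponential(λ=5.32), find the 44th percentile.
0.1090

We have X ~ Exponential(λ=5.32).

We want to find x such that P(X ≤ x) = 0.44.

This is the 44th percentile, which means 44% of values fall below this point.

Using the inverse CDF (quantile function):
x = F⁻¹(0.44) = 0.1090

Verification: P(X ≤ 0.1090) = 0.44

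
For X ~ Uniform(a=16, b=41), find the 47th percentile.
27.7500

We have X ~ Uniform(a=16, b=41).

We want to find x such that P(X ≤ x) = 0.47.

This is the 47th percentile, which means 47% of values fall below this point.

Using the inverse CDF (quantile function):
x = F⁻¹(0.47) = 27.7500

Verification: P(X ≤ 27.7500) = 0.47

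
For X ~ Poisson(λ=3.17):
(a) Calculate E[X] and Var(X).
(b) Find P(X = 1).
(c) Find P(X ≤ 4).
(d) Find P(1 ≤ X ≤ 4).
(a) E[X] = 3.1700, Var(X) = 3.1700
(b) P(X = 1) = 0.133151
(c) P(X ≤ 4) = 0.785935
(d) P(1 ≤ X ≤ 4) = 0.743931

We have X ~ Poisson(λ=3.17).

(a) Moments:
E[X] = 3.1700
Var(X) = 3.1700
σ = √Var(X) = 1.7804

(b) Point probability using PMF:
P(X = 1) = 0.133151

(c) Cumulative probability using CDF:
P(X ≤ 4) = F(4) = 0.785935

(d) Range probability:
P(1 ≤ X ≤ 4) = P(X ≤ 4) - P(X ≤ 0)
                   = F(4) - F(0)
                   = 0.785935 - 0.042004
                   = 0.743931

This means approximately 74.4% of outcomes fall in the interval [1, 4].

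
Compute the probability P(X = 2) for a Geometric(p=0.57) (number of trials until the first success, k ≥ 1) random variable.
0.245100

We have X ~ Geometric(p=0.57) (number of trials until the first success, k ≥ 1).

For a Geometric distribution, the PMF gives us the probability of each outcome.

Using the PMF formula:
P(X = 2) = 0.245100

Rounded to 4 decimal places: 0.2451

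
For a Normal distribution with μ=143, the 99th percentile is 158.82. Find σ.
σ = 6.8004

For X ~ Normal(μ, σ), the p-th percentile satisfies x = μ + z_p × σ,
where z_p = Φ⁻¹(p) is the standard normal quantile.

Step 1: z_{0.99} = Φ⁻¹(0.99) = 2.3263

Step 2: Solve for σ:
158.82 = 143 + 2.3263 × σ
σ = (158.82 - 143) / 2.3263
σ = 15.82 / 2.3263
σ = 6.8004

Verification: μ + z × σ = 143 + 2.3263 × 6.8004 = 158.82 ✓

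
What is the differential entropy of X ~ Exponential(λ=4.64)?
-0.5347 nats

We have X ~ Exponential(λ=4.64).

The differential entropy measures the uncertainty or information content of the distribution.

For an Exponential distribution with λ=4.64:
h(X) = -0.5347 nats

(In bits, this would be -0.7714 bits.)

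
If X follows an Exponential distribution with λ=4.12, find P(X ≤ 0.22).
0.596024

We have X ~ Exponential(λ=4.12).

The CDF gives us P(X ≤ k).

Using the CDF:
P(X ≤ 0.22) = 0.596024

This means there's approximately a 59.6% chance that X is at most 0.22.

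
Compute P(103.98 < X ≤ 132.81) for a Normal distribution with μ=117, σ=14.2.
0.687630

We have X ~ Normal(μ=117, σ=14.2).

To find P(103.98 < X ≤ 132.81), we use:
P(103.98 < X ≤ 132.81) = P(X ≤ 132.81) - P(X ≤ 103.98)
                 = F(132.81) - F(103.98)
                 = 0.867227 - 0.179597
                 = 0.687630

So there's approximately a 68.8% chance that X falls in this range.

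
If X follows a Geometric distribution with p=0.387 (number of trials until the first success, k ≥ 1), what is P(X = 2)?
0.237231

We have X ~ Geometric(p=0.387) (number of trials until the first success, k ≥ 1).

For a Geometric distribution, the PMF gives us the probability of each outcome.

Using the PMF formula:
P(X = 2) = 0.237231

Rounded to 4 decimal places: 0.2372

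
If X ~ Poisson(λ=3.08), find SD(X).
1.7550

We have X ~ Poisson(λ=3.08).

For a Poisson distribution with λ=3.08:
σ = √Var(X) = 1.7550

The standard deviation is the square root of the variance.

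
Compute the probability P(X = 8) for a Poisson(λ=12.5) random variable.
0.055091

We have X ~ Poisson(λ=12.5).

For a Poisson distribution, the PMF gives us the probability of each outcome.

Using the PMF formula:
P(X = 8) = 0.055091

Rounded to 4 decimal places: 0.0551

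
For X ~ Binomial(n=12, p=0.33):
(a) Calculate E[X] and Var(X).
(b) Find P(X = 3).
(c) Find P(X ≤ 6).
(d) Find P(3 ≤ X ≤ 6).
(a) E[X] = 3.9600, Var(X) = 2.6532
(b) P(X = 3) = 0.215099
(c) P(X ≤ 6) = 0.936832
(d) P(3 ≤ X ≤ 6) = 0.749272

We have X ~ Binomial(n=12, p=0.33).

(a) Moments:
E[X] = 3.9600
Var(X) = 2.6532
σ = √Var(X) = 1.6289

(b) Point probability using PMF:
P(X = 3) = 0.215099

(c) Cumulative probability using CDF:
P(X ≤ 6) = F(6) = 0.936832

(d) Range probability:
P(3 ≤ X ≤ 6) = P(X ≤ 6) - P(X ≤ 2)
                   = F(6) - F(2)
                   = 0.936832 - 0.187561
                   = 0.749272

This means approximately 74.9% of outcomes fall in the interval [3, 6].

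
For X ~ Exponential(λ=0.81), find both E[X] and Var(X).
E[X] = 1.2346, Var(X) = 1.5242

We have X ~ Exponential(λ=0.81).

For an Exponential distribution with λ=0.81:

Expected value:
E[X] = 1.2346

Variance:
Var(X) = 1.5242

Standard deviation:
σ = √Var(X) = 1.2346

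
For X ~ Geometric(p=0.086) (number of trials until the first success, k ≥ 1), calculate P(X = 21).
0.014237

We have X ~ Geometric(p=0.086) (number of trials until the first success, k ≥ 1).

For a Geometric distribution, the PMF gives us the probability of each outcome.

Using the PMF formula:
P(X = 21) = 0.014237

Rounded to 4 decimal places: 0.0142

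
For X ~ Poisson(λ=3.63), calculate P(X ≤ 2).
0.297470

We have X ~ Poisson(λ=3.63).

The CDF gives us P(X ≤ k).

Using the CDF:
P(X ≤ 2) = 0.297470

This means there's approximately a 29.7% chance that X is at most 2.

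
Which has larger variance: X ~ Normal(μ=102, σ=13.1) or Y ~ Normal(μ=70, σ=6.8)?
X has larger variance (171.6100 > 46.2400)

Compute the variance for each distribution:

X ~ Normal(μ=102, σ=13.1):
Var(X) = 171.6100

Y ~ Normal(μ=70, σ=6.8):
Var(Y) = 46.2400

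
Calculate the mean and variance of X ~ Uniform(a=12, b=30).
E[X] = 21.0000, Var(X) = 27.0000

We have X ~ Uniform(a=12, b=30).

For a Uniform distribution with a=12, b=30:

Expected value:
E[X] = 21.0000

Variance:
Var(X) = 27.0000

Standard deviation:
σ = √Var(X) = 5.1962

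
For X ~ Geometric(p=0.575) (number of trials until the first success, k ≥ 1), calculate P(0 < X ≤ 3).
0.923234

We have X ~ Geometric(p=0.575) (number of trials until the first success, k ≥ 1).

To find P(0 < X ≤ 3), we use:
P(0 < X ≤ 3) = P(X ≤ 3) - P(X ≤ 0)
                 = F(3) - F(0)
                 = 0.923234 - 0.000000
                 = 0.923234

So there's approximately a 92.3% chance that X falls in this range.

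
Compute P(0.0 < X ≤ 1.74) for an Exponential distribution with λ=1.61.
0.939275

We have X ~ Exponential(λ=1.61).

To find P(0.0 < X ≤ 1.74), we use:
P(0.0 < X ≤ 1.74) = P(X ≤ 1.74) - P(X ≤ 0.0)
                 = F(1.74) - F(0.0)
                 = 0.939275 - 0.000000
                 = 0.939275

So there's approximately a 93.9% chance that X falls in this range.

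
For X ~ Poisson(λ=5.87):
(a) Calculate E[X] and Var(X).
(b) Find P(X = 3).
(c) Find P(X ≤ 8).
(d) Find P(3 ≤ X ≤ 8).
(a) E[X] = 5.8700, Var(X) = 5.8700
(b) P(X = 3) = 0.095160
(c) P(X ≤ 8) = 0.860366
(d) P(3 ≤ X ≤ 8) = 0.792339

We have X ~ Poisson(λ=5.87).

(a) Moments:
E[X] = 5.8700
Var(X) = 5.8700
σ = √Var(X) = 2.4228

(b) Point probability using PMF:
P(X = 3) = 0.095160

(c) Cumulative probability using CDF:
P(X ≤ 8) = F(8) = 0.860366

(d) Range probability:
P(3 ≤ X ≤ 8) = P(X ≤ 8) - P(X ≤ 2)
                   = F(8) - F(2)
                   = 0.860366 - 0.068027
                   = 0.792339

This means approximately 79.2% of outcomes fall in the interval [3, 8].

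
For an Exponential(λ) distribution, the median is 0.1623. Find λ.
λ = 4.2708

For X ~ Exponential(λ), the CDF is F(x) = 1 - e^(-λx).
The median m satisfies F(m) = 0.5:
1 - e^(-λm) = 0.5
e^(-λm) = 0.5
λm = ln(2)
m = ln(2) / λ

Given m = 0.1623:
λ = ln(2) / 0.1623 = 0.693147 / 0.1623 = 4.2708

Verification: ln(2) / 4.2708 = 0.1623 ✓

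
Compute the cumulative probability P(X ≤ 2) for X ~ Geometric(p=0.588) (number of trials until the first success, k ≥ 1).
0.830256

We have X ~ Geometric(p=0.588) (number of trials until the first success, k ≥ 1).

The CDF gives us P(X ≤ k).

Using the CDF:
P(X ≤ 2) = 0.830256

This means there's approximately a 83.0% chance that X is at most 2.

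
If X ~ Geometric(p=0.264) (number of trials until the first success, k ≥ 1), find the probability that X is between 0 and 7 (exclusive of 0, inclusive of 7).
0.883011

We have X ~ Geometric(p=0.264) (number of trials until the first success, k ≥ 1).

To find P(0 < X ≤ 7), we use:
P(0 < X ≤ 7) = P(X ≤ 7) - P(X ≤ 0)
                 = F(7) - F(0)
                 = 0.883011 - 0.000000
                 = 0.883011

So there's approximately a 88.3% chance that X falls in this range.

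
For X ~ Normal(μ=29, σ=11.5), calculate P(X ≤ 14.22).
0.099358

We have X ~ Normal(μ=29, σ=11.5).

The CDF gives us P(X ≤ k).

Using the CDF:
P(X ≤ 14.22) = 0.099358

This means there's approximately a 9.9% chance that X is at most 14.22.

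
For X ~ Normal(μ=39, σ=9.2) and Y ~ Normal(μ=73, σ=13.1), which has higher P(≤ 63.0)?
X has higher probability (P(X ≤ 63.0) = 0.9955 > P(Y ≤ 63.0) = 0.2226)

Compute P(≤ 63.0) for each distribution:

X ~ Normal(μ=39, σ=9.2):
P(X ≤ 63.0) = 0.9955

Y ~ Normal(μ=73, σ=13.1):
P(Y ≤ 63.0) = 0.2226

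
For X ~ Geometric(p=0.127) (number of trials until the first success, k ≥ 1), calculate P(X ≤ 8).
0.662624

We have X ~ Geometric(p=0.127) (number of trials until the first success, k ≥ 1).

The CDF gives us P(X ≤ k).

Using the CDF:
P(X ≤ 8) = 0.662624

This means there's approximately a 66.3% chance that X is at most 8.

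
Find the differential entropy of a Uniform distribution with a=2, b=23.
3.0445 nats

We have X ~ Uniform(a=2, b=23).

The differential entropy measures the uncertainty or information content of the distribution.

For a Uniform distribution with a=2, b=23:
h(X) = 3.0445 nats

(In bits, this would be 4.3923 bits.)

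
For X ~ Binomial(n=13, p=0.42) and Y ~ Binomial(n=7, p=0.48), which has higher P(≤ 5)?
Y has higher probability (P(Y ≤ 5) = 0.9496 > P(X ≤ 5) = 0.5151)

Compute P(≤ 5) for each distribution:

X ~ Binomial(n=13, p=0.42):
P(X ≤ 5) = 0.5151

Y ~ Binomial(n=7, p=0.48):
P(Y ≤ 5) = 0.9496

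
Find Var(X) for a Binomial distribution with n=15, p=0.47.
3.7365

We have X ~ Binomial(n=15, p=0.47).

For a Binomial distribution with n=15, p=0.47:
Var(X) = 3.7365

The variance measures the spread of the distribution around the mean.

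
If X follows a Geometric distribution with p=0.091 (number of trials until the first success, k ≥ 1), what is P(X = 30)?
0.005720

We have X ~ Geometric(p=0.091) (number of trials until the first success, k ≥ 1).

For a Geometric distribution, the PMF gives us the probability of each outcome.

Using the PMF formula:
P(X = 30) = 0.005720

Rounded to 4 decimal places: 0.0057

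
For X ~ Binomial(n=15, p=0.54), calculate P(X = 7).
0.172730

We have X ~ Binomial(n=15, p=0.54).

For a Binomial distribution, the PMF gives us the probability of each outcome.

Using the PMF formula:
P(X = 7) = 0.172730

Rounded to 4 decimal places: 0.1727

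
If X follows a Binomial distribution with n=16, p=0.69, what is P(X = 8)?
0.056398

We have X ~ Binomial(n=16, p=0.69).

For a Binomial distribution, the PMF gives us the probability of each outcome.

Using the PMF formula:
P(X = 8) = 0.056398

Rounded to 4 decimal places: 0.0564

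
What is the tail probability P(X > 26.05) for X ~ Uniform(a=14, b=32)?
0.330556

We have X ~ Uniform(a=14, b=32).

P(X > 26.05) = 1 - P(X ≤ 26.05)
                = 1 - F(26.05)
                = 1 - 0.669444
                = 0.330556

So there's approximately a 33.1% chance that X exceeds 26.05.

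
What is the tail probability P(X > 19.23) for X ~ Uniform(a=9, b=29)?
0.488500

We have X ~ Uniform(a=9, b=29).

P(X > 19.23) = 1 - P(X ≤ 19.23)
                = 1 - F(19.23)
                = 1 - 0.511500
                = 0.488500

So there's approximately a 48.8% chance that X exceeds 19.23.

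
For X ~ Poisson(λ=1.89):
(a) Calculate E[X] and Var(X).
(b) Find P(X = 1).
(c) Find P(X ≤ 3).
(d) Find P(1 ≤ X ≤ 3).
(a) E[X] = 1.8900, Var(X) = 1.8900
(b) P(X = 1) = 0.285526
(c) P(X ≤ 3) = 0.876407
(d) P(1 ≤ X ≤ 3) = 0.725335

We have X ~ Poisson(λ=1.89).

(a) Moments:
E[X] = 1.8900
Var(X) = 1.8900
σ = √Var(X) = 1.3748

(b) Point probability using PMF:
P(X = 1) = 0.285526

(c) Cumulative probability using CDF:
P(X ≤ 3) = F(3) = 0.876407

(d) Range probability:
P(1 ≤ X ≤ 3) = P(X ≤ 3) - P(X ≤ 0)
                   = F(3) - F(0)
                   = 0.876407 - 0.151072
                   = 0.725335

This means approximately 72.5% of outcomes fall in the interval [1, 3].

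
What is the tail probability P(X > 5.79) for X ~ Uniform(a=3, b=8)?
0.442000

We have X ~ Uniform(a=3, b=8).

P(X > 5.79) = 1 - P(X ≤ 5.79)
                = 1 - F(5.79)
                = 1 - 0.558000
                = 0.442000

So there's approximately a 44.2% chance that X exceeds 5.79.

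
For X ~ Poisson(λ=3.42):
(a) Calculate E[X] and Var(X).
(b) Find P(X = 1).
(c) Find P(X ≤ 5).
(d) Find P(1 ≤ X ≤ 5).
(a) E[X] = 3.4200, Var(X) = 3.4200
(b) P(X = 1) = 0.111877
(c) P(X ≤ 5) = 0.868003
(d) P(1 ≤ X ≤ 5) = 0.835291

We have X ~ Poisson(λ=3.42).

(a) Moments:
E[X] = 3.4200
Var(X) = 3.4200
σ = √Var(X) = 1.8493

(b) Point probability using PMF:
P(X = 1) = 0.111877

(c) Cumulative probability using CDF:
P(X ≤ 5) = F(5) = 0.868003

(d) Range probability:
P(1 ≤ X ≤ 5) = P(X ≤ 5) - P(X ≤ 0)
                   = F(5) - F(0)
                   = 0.868003 - 0.032712
                   = 0.835291

This means approximately 83.5% of outcomes fall in the interval [1, 5].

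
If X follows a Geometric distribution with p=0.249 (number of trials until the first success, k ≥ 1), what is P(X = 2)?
0.186999

We have X ~ Geometric(p=0.249) (number of trials until the first success, k ≥ 1).

For a Geometric distribution, the PMF gives us the probability of each outcome.

Using the PMF formula:
P(X = 2) = 0.186999

Rounded to 4 decimal places: 0.1870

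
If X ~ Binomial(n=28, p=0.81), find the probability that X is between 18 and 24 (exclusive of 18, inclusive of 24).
0.778225

We have X ~ Binomial(n=28, p=0.81).

To find P(18 < X ≤ 24), we use:
P(18 < X ≤ 24) = P(X ≤ 24) - P(X ≤ 18)
                 = F(24) - F(18)
                 = 0.806501 - 0.028276
                 = 0.778225

So there's approximately a 77.8% chance that X falls in this range.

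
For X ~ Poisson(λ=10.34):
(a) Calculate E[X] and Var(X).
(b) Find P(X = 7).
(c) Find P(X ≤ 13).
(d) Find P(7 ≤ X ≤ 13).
(a) E[X] = 10.3400, Var(X) = 10.3400
(b) P(X = 7) = 0.081023
(c) P(X ≤ 13) = 0.838433
(d) P(7 ≤ X ≤ 13) = 0.728315

We have X ~ Poisson(λ=10.34).

(a) Moments:
E[X] = 10.3400
Var(X) = 10.3400
σ = √Var(X) = 3.2156

(b) Point probability using PMF:
P(X = 7) = 0.081023

(c) Cumulative probability using CDF:
P(X ≤ 13) = F(13) = 0.838433

(d) Range probability:
P(7 ≤ X ≤ 13) = P(X ≤ 13) - P(X ≤ 6)
                   = F(13) - F(6)
                   = 0.838433 - 0.110119
                   = 0.728315

This means approximately 72.8% of outcomes fall in the interval [7, 13].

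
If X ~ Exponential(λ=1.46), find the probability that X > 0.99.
0.235652

We have X ~ Exponential(λ=1.46).

P(X > 0.99) = 1 - P(X ≤ 0.99)
                = 1 - F(0.99)
                = 1 - 0.764348
                = 0.235652

So there's approximately a 23.6% chance that X exceeds 0.99.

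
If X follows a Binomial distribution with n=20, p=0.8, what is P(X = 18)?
0.136909

We have X ~ Binomial(n=20, p=0.8).

For a Binomial distribution, the PMF gives us the probability of each outcome.

Using the PMF formula:
P(X = 18) = 0.136909

Rounded to 4 decimal places: 0.1369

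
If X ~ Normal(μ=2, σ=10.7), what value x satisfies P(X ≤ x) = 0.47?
1.1946

We have X ~ Normal(μ=2, σ=10.7).

We want to find x such that P(X ≤ x) = 0.47.

This is the 47th percentile, which means 47% of values fall below this point.

Using the inverse CDF (quantile function):
x = F⁻¹(0.47) = 1.1946

Verification: P(X ≤ 1.1946) = 0.47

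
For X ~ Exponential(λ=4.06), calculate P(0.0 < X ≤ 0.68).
0.936759

We have X ~ Exponential(λ=4.06).

To find P(0.0 < X ≤ 0.68), we use:
P(0.0 < X ≤ 0.68) = P(X ≤ 0.68) - P(X ≤ 0.0)
                 = F(0.68) - F(0.0)
                 = 0.936759 - 0.000000
                 = 0.936759

So there's approximately a 93.7% chance that X falls in this range.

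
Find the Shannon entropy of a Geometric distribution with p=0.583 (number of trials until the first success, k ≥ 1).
1.1652 nats

We have X ~ Geometric(p=0.583) (number of trials until the first success, k ≥ 1).

The Shannon entropy measures the uncertainty or information content of the distribution.

For a Geometric distribution with p=0.583 (number of trials until the first success, k ≥ 1):
H(X) = 1.1652 nats

(In bits, this would be 1.6810 bits.)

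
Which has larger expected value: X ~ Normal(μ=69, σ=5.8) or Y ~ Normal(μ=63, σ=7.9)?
X has larger mean (69.0000 > 63.0000)

Compute the expected value for each distribution:

X ~ Normal(μ=69, σ=5.8):
E[X] = 69.0000

Y ~ Normal(μ=63, σ=7.9):
E[Y] = 63.0000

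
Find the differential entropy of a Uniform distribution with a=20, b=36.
2.7726 nats

We have X ~ Uniform(a=20, b=36).

The differential entropy measures the uncertainty or information content of the distribution.

For a Uniform distribution with a=20, b=36:
h(X) = 2.7726 nats

(In bits, this would be 4.0000 bits.)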